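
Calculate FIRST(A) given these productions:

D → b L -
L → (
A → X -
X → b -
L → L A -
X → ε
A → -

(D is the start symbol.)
FIRST sets of the other non-terminals involved (by the same procedure, iterated to a fixed point):
  FIRST(X) = { 'b', ε }

From A → X -:
  - X is a non-terminal: add FIRST(X) \ {ε} = { 'b' }
    X is nullable, so continue to the next symbol
  - '-' is a terminal: add '-' and stop
From A → -:
  - '-' is a terminal: add '-' and stop

Collecting: FIRST(A) = { '-', 'b' }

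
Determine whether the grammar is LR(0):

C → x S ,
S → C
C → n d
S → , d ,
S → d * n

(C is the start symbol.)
Yes, the grammar is LR(0)

A grammar is LR(0) if no state in the canonical LR(0) collection has:
  - both a shift item (dot before a terminal) and a complete item (shift-reduce conflict), or
  - two or more complete items (reduce-reduce conflict; the accept item [C' → C .] counts as a complete item here).

Augment with C' → C and build the canonical LR(0) collection (I0 = CLOSURE({[C' → . C]}), then GOTO on every symbol after a dot until no new states appear). It has 14 states:
  I0: { [C → . n d], [C → . x S ,], [C' → . C] }  — shift
  I1: { [C' → C .] }  — accept
  I2: { [C → n . d] }  — shift
  I3: { [C → . n d], [C → . x S ,], [C → x . S ,], [S → . , d ,], [S → . C], [S → . d * n] }  — shift
  I4: { [S → , . d ,] }  — shift
  I5: { [S → C .] }  — reduce
  I6: { [C → x S . ,] }  — shift
  I7: { [S → d . * n] }  — shift
  I8: { [S → d * . n] }  — shift
  I9: { [S → d * n .] }  — reduce
  I10: { [C → x S , .] }  — reduce
  I11: { [S → , d . ,] }  — shift
  I12: { [S → , d , .] }  — reduce
  I13: { [C → n d .] }  — reduce

Every state is either a pure shift/goto state or contains exactly one complete item and nothing to shift — no conflicts. The grammar is LR(0).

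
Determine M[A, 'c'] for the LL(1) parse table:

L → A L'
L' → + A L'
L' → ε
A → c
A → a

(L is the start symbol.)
To find M[A, 'c'], we find productions for A where 'c' is in the predict set (PREDICT(N → α) = (FIRST(α) \ {ε}) ∪ (FOLLOW(N) if α ⇒* ε)).

A → c: PREDICT = { 'c' }
  'c' is in predict set, so this production goes in M[A, 'c']
A → a: PREDICT = { 'a' }

M[A, 'c'] = A → c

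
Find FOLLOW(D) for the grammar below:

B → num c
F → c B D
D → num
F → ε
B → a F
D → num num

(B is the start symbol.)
{ $, 'num' }

In F → c B D: D is at the end, add FOLLOW(F)

The FOLLOW sets referred to above (computed the same way, to a fixed point):
  FOLLOW(F) = { $, 'num' }

Taking the union: FOLLOW(D) = { $, 'num' }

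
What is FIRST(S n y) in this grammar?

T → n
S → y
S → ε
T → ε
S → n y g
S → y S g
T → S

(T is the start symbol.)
{ 'n', 'y' }

FIRST sets of the non-terminals involved (from the grammar, by fixed-point iteration):
  FIRST(S) = { 'n', 'y', ε }

To compute FIRST(S n y), process the symbols left to right:
Symbol S is a non-terminal. Add FIRST(S) \ {ε} = { 'n', 'y' }
S is nullable (ε ∈ FIRST(S)), continue to the next symbol.
Symbol n is a terminal. Add 'n' and stop.
FIRST(S n y) = { 'n', 'y' }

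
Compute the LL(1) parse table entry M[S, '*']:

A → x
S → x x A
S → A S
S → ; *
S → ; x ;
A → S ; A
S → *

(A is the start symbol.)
S → A S, S → *

To find M[S, '*'], we find productions for S where '*' is in the predict set (PREDICT(N → α) = (FIRST(α) \ {ε}) ∪ (FOLLOW(N) if α ⇒* ε)).

Relevant sets:
  FIRST(A) = { '*', ';', 'x' }

S → x x A: PREDICT = { 'x' }
S → A S: PREDICT = { '*', ';', 'x' }
  '*' is in predict set, so this production goes in M[S, '*']
S → ; *: PREDICT = { ';' }
S → ; x ;: PREDICT = { ';' }
S → *: PREDICT = { '*' }
  '*' is in predict set, so this production goes in M[S, '*']

M[S, '*'] = S → A S, S → *  (a multiply-defined cell — the grammar is not LL(1))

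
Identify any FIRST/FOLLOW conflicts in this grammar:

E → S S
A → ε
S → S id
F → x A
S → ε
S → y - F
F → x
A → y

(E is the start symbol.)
Yes. A → y with FOLLOW(A) on { 'y' }; S → S id with FOLLOW(S) on { 'id', 'y' }; S → y '-' F with FOLLOW(S) on { 'y' }

A FIRST/FOLLOW conflict occurs when a non-terminal N has a nullable alternative N → β (β ⇒* ε) and another alternative N → α with FIRST(α) ∩ FOLLOW(N) ≠ ∅: on such a lookahead the parser cannot decide between expanding α and letting N vanish via β.

Nullable non-terminals: A, E, S.
FIRST sets used below: FIRST(S) = { 'id', 'y', ε }

A: nullable alternative(s) A → ε; FOLLOW(A) = { $, 'id', 'y' }
  A → ε: FIRST \ {ε} = { } — this is the only nullable alternative, skip
  A → y: FIRST \ {ε} = { 'y' } — overlaps FOLLOW(A) on { 'y' }: CONFLICT
E has a nullable alternative but only one production, so nothing to check.

S: nullable alternative(s) S → ε; FOLLOW(S) = { $, 'id', 'y' }
  S → S id: FIRST \ {ε} = { 'id', 'y' } — overlaps FOLLOW(S) on { 'id', 'y' }: CONFLICT
  S → ε: FIRST \ {ε} = { } — this is the only nullable alternative, skip
  S → y - F: FIRST \ {ε} = { 'y' } — overlaps FOLLOW(S) on { 'y' }: CONFLICT

F has no nullable alternative, so no FIRST/FOLLOW check is needed there.

So the grammar has 3 FIRST/FOLLOW conflicts (marked CONFLICT above).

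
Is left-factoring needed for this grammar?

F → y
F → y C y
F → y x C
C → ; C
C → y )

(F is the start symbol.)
Left-factoring is needed when two productions for the same non-terminal
share a common prefix on the right-hand side.

Productions for F:
  F → y
  F → y C y
  F → y x C
Productions for C:
  C → ; C
  C → y )

Found common prefix 'y' in productions for F

Answer: Yes, F has productions with common prefix 'y'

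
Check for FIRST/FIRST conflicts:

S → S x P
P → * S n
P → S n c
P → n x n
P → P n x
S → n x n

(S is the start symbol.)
FIRST sets of the non-terminals at (or reachable through a nullable prefix from) the front of some alternative:
  FIRST(S) = { 'n' }
  FIRST(P) = { '*', 'n' }

Productions for S:
  S → S x P: FIRST = { 'n' }
  S → n x n: FIRST = { 'n' }
Productions for P:
  P → * S n: FIRST = { '*' }
  P → S n c: FIRST = { 'n' }
  P → n x n: FIRST = { 'n' }
  P → P n x: FIRST = { '*', 'n' }

Conflict for S: S → S x P and S → n x n
  Overlap: { 'n' }
Conflict for P: P → * S n and P → P n x
  Overlap: { '*' }
Conflict for P: P → S n c and P → n x n
  Overlap: { 'n' }
Conflict for P: P → S n c and P → P n x
  Overlap: { 'n' }
Conflict for P: P → n x n and P → P n x
  Overlap: { 'n' }

Answer: Yes. S → S x P / S → n x n on { 'n' }; P → '*' S n / P → P n x on { '*' }; P → S n c / P → n x n on { 'n' }; P → S n c / P → P n x on { 'n' }; P → n x n / P → P n x on { 'n' }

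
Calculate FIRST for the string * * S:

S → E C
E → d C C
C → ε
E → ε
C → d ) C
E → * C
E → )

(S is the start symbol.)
{ '*' }

To compute FIRST(* * S), process the symbols left to right:
Symbol * is a terminal. Add '*' and stop.
FIRST(* * S) = { '*' }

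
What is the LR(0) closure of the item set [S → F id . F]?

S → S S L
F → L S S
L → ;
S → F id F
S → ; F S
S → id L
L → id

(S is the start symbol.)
{ [F → . L S S], [L → . ;], [L → . id], [S → F id . F] }

To compute CLOSURE, for each item [A → α.Bβ] where B is a non-terminal, add [B → .γ] for all productions B → γ; repeat for the newly added items until nothing changes.

Start with: [S → F id . F]
  [S → F id . F] has the dot before F: add [F → . L S S]
  [F → . L S S] has the dot before L: add [L → . ;], [L → . id]
No further items can be added.

CLOSURE = { [F → . L S S], [L → . ;], [L → . id], [S → F id . F] }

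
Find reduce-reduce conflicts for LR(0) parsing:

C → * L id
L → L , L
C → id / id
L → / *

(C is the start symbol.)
No reduce-reduce conflicts

A reduce-reduce conflict occurs when an LR(0) state has two complete items [A → α .] and [B → β .] — both call for a reduction, and with no lookahead the parser cannot choose between them.

Augment with C' → C and build the canonical LR(0) collection (I0 = CLOSURE({[C' → . C]}), then GOTO on every symbol after a dot until no new states appear). It has 12 states:
  I0: { [C → . * L id], [C → . id / id], [C' → . C] }  — shift
  I1: { [C → * . L id], [L → . / *], [L → . L , L] }  — shift
  I2: { [C' → C .] }  — accept
  I3: { [C → id . / id] }  — shift
  I4: { [C → id / . id] }  — shift
  I5: { [C → id / id .] }  — reduce
  I6: { [L → / . *] }  — shift
  I7: { [C → * L . id], [L → L . , L] }  — shift
  I8: { [L → . / *], [L → . L , L], [L → L , . L] }  — shift
  I9: { [C → * L id .] }  — reduce
  I10: { [L → L , L .], [L → L . , L] }  — shift, reduce
  I11: { [L → / * .] }  — reduce

No state contains more than one complete item.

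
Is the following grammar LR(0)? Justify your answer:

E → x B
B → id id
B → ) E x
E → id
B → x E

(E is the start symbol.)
A grammar is LR(0) if no state in the canonical LR(0) collection has:
  - both a shift item (dot before a terminal) and a complete item (shift-reduce conflict), or
  - two or more complete items (reduce-reduce conflict; the accept item [E' → E .] counts as a complete item here).

Augment with E' → E and build the canonical LR(0) collection (I0 = CLOSURE({[E' → . E]}), then GOTO on every symbol after a dot until no new states appear). It has 12 states:
  I0: { [E → . id], [E → . x B], [E' → . E] }  — shift
  I1: { [E' → E .] }  — accept
  I2: { [E → id .] }  — reduce
  I3: { [B → . ) E x], [B → . id id], [B → . x E], [E → x . B] }  — shift
  I4: { [B → ) . E x], [E → . id], [E → . x B] }  — shift
  I5: { [E → x B .] }  — reduce
  I6: { [B → id . id] }  — shift
  I7: { [B → x . E], [E → . id], [E → . x B] }  — shift
  I8: { [B → x E .] }  — reduce
  I9: { [B → id id .] }  — reduce
  I10: { [B → ) E . x] }  — shift
  I11: { [B → ) E x .] }  — reduce

Every state is either a pure shift/goto state or contains exactly one complete item and nothing to shift — no conflicts. The grammar is LR(0).

Answer: Yes, the grammar is LR(0)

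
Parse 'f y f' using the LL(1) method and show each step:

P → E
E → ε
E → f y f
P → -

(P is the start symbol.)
LL(1) parsing maintains a stack (initially the start symbol over $) and the input. At each step: if the stack top is a terminal, match it against the current input token; if it is a non-terminal N, replace it with the RHS of M[N, lookahead] (the unique production whose predict set contains the lookahead).

Stack is shown with the top on the left.

Stack    Input    Action
------------------------
P $      f y f $  output P → E
E $      f y f $  output E → f y f
f y f $  f y f $  match 'f'
y f $    y f $    match 'y'
f $      f $      match 'f'
$        $        accept

The string is accepted.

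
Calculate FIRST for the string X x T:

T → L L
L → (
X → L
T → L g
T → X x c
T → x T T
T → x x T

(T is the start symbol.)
FIRST sets of the non-terminals involved (from the grammar, by fixed-point iteration):
  FIRST(X) = { '(' }

To compute FIRST(X x T), process the symbols left to right:
Symbol X is a non-terminal. Add FIRST(X) \ {ε} = { '(' }
X is not nullable (ε ∉ FIRST(X)), so stop here.
FIRST(X x T) = { '(' }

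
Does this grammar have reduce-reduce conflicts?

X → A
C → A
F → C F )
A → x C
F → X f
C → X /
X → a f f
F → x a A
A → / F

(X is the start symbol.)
A reduce-reduce conflict occurs when an LR(0) state has two complete items [A → α .] and [B → β .] — both call for a reduction, and with no lookahead the parser cannot choose between them.

Augment with X' → X and build the canonical LR(0) collection (I0 = CLOSURE({[X' → . X]}), then GOTO on every symbol after a dot until no new states appear). It has 21 states:
  I0: { [A → . / F], [A → . x C], [X → . A], [X → . a f f], [X' → . X] }  — shift
  I1: { [A → . / F], [A → . x C], [A → / . F], [C → . A], [C → . X /], [F → . C F )], [F → . X f], [F → . x a A], [X → . A], [X → . a f f] }  — shift
  I2: { [X → A .] }  — reduce
  I3: { [X' → X .] }  — accept
  I4: { [X → a . f f] }  — shift
  I5: { [A → . / F], [A → . x C], [A → x . C], [C → . A], [C → . X /], [X → . A], [X → . a f f] }  — shift
  I6: { [C → A .], [X → A .] }  — 2 reduces
  I7: { [A → x C .] }  — reduce
  I8: { [C → X . /] }  — shift
  I9: { [C → X / .] }  — reduce
  I10: { [X → a f . f] }  — shift
  I11: { [X → a f f .] }  — reduce
  I12: { [A → . / F], [A → . x C], [C → . A], [C → . X /], [F → . C F )], [F → . X f], [F → . x a A], [F → C . F )], [X → . A], [X → . a f f] }  — shift
  I13: { [A → / F .] }  — reduce
  I14: { [C → X . /], [F → X . f] }  — shift
  I15: { [A → . / F], [A → . x C], [A → x . C], [C → . A], [C → . X /], [F → x . a A], [X → . A], [X → . a f f] }  — shift
  I16: { [A → . / F], [A → . x C], [F → x a . A], [X → a . f f] }  — shift
  I17: { [F → x a A .] }  — reduce
  I18: { [F → X f .] }  — reduce
  I19: { [F → C F . )] }  — shift
  I20: { [F → C F ) .] }  — reduce

I6 contains complete items [C → A .], [X → A .] — reduce-reduce conflict.

Answer: Yes — I6: [C → A .] vs [X → A .]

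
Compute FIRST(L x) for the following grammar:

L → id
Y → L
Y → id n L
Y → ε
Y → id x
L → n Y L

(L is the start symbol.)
FIRST sets of the non-terminals involved (from the grammar, by fixed-point iteration):
  FIRST(L) = { 'id', 'n' }

To compute FIRST(L x), process the symbols left to right:
Symbol L is a non-terminal. Add FIRST(L) \ {ε} = { 'id', 'n' }
L is not nullable (ε ∉ FIRST(L)), so stop here.
FIRST(L x) = { 'id', 'n' }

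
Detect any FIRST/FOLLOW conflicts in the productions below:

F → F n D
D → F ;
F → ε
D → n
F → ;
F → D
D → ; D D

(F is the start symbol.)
A FIRST/FOLLOW conflict occurs when a non-terminal N has a nullable alternative N → β (β ⇒* ε) and another alternative N → α with FIRST(α) ∩ FOLLOW(N) ≠ ∅: on such a lookahead the parser cannot decide between expanding α and letting N vanish via β.

Nullable non-terminals: F.
FIRST sets used below: FIRST(F) = { ';', 'n', ε }, FIRST(D) = { ';', 'n' }

F: nullable alternative(s) F → ε; FOLLOW(F) = { $, ';', 'n' }
  F → F n D: FIRST \ {ε} = { ';', 'n' } — overlaps FOLLOW(F) on { ';', 'n' }: CONFLICT
  F → ε: FIRST \ {ε} = { } — this is the only nullable alternative, skip
  F → ;: FIRST \ {ε} = { ';' } — overlaps FOLLOW(F) on { ';' }: CONFLICT
  F → D: FIRST \ {ε} = { ';', 'n' } — overlaps FOLLOW(F) on { ';', 'n' }: CONFLICT

D has no nullable alternative, so no FIRST/FOLLOW check is needed there.

So the grammar has 3 FIRST/FOLLOW conflicts (marked CONFLICT above).

Answer: Yes. F → F n D with FOLLOW(F) on { ';', 'n' }; F → ';' with FOLLOW(F) on { ';' }; F → D with FOLLOW(F) on { ';', 'n' }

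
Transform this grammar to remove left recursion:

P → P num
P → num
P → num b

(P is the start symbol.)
P is directly left-recursive. The standard transformation for
  A → A α₁ | ... | A α_m | β₁ | ... | β_n
is
  A  → β₁ A' | ... | β_n A'
  A' → α₁ A' | ... | α_m A' | ε

P → num becomes P → num P'
P → num b becomes P → num b P'
P → P num becomes P' → num P'
Add P' → ε

Resulting grammar:
P → num P'
P → num b P'
P' → num P'
P' → ε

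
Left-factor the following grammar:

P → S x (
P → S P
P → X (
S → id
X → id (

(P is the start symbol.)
Left-factoring transforms A → αβ₁ | αβ₂ into A → αA' and A' → β₁ | β₂
(α is the longest common prefix among the alternatives). Repeat until
no nonterminal has two alternatives with a common prefix.

Round 1: P has alternatives sharing prefix 'S'. Introduce P': P → S P'
  Add: P' → x (
  Add: P' → P

No remaining common prefixes — done.

Resulting grammar:
P → S P'
P' → x (
P' → P
P → X (
S → id
X → id (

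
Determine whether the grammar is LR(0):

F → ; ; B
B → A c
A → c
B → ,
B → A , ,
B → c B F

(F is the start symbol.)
No. Shift-reduce conflict between [A → c .] and [A → . c]

A grammar is LR(0) if no state in the canonical LR(0) collection has:
  - both a shift item (dot before a terminal) and a complete item (shift-reduce conflict), or
  - two or more complete items (reduce-reduce conflict; the accept item [F' → F .] counts as a complete item here).

Augment with F' → F and build the canonical LR(0) collection (I0 = CLOSURE({[F' → . F]}), then GOTO on every symbol after a dot until no new states appear). It has 13 states:
  I0: { [F → . ; ; B], [F' → . F] }  — shift
  I1: { [F → ; . ; B] }  — shift
  I2: { [F' → F .] }  — accept
  I3: { [A → . c], [B → . ,], [B → . A , ,], [B → . A c], [B → . c B F], [F → ; ; . B] }  — shift
  I4: { [B → , .] }  — reduce
  I5: { [B → A . , ,], [B → A . c] }  — shift
  I6: { [F → ; ; B .] }  — reduce
  I7: { [A → . c], [A → c .], [B → . ,], [B → . A , ,], [B → . A c], [B → . c B F], [B → c . B F] }  — shift, reduce
  I8: { [B → c B . F], [F → . ; ; B] }  — shift
  I9: { [B → c B F .] }  — reduce
  I10: { [B → A , . ,] }  — shift
  I11: { [B → A c .] }  — reduce
  I12: { [B → A , , .] }  — reduce

Conflict in state I7:
  Shift-reduce conflict between [A → c .] and [A → . c]
So the grammar is NOT LR(0).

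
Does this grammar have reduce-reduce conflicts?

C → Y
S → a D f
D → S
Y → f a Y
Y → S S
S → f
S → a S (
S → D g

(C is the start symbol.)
Augment with C' → C and build the canonical LR(0) collection (I0 = CLOSURE({[C' → . C]}), then GOTO on every symbol after a dot until no new states appear). It has 16 states:
  I0: { [C → . Y], [C' → . C], [D → . S], [S → . D g], [S → . a D f], [S → . a S (], [S → . f], [Y → . S S], [Y → . f a Y] }  — shift
  I1: { [C' → C .] }  — accept
  I2: { [S → D . g] }  — shift
  I3: { [D → . S], [D → S .], [S → . D g], [S → . a D f], [S → . a S (], [S → . f], [Y → S . S] }  — shift, reduce
  I4: { [C → Y .] }  — reduce
  I5: { [D → . S], [S → . D g], [S → . a D f], [S → . a S (], [S → . f], [S → a . D f], [S → a . S (] }  — shift
  I6: { [S → f .], [Y → f . a Y] }  — shift, reduce
  I7: { [D → . S], [S → . D g], [S → . a D f], [S → . a S (], [S → . f], [Y → . S S], [Y → . f a Y], [Y → f a . Y] }  — shift
  I8: { [Y → f a Y .] }  — reduce
  I9: { [S → D . g], [S → a D . f] }  — shift
  I10: { [D → S .], [S → a S . (] }  — shift, reduce
  I11: { [S → f .] }  — reduce
  I12: { [S → a S ( .] }  — reduce
  I13: { [S → a D f .] }  — reduce
  I14: { [S → D g .] }  — reduce
  I15: { [D → S .], [Y → S S .] }  — 2 reduces

I15 contains complete items [D → S .], [Y → S S .] — reduce-reduce conflict.

Answer: Yes — I15: [D → S .] vs [Y → S S .]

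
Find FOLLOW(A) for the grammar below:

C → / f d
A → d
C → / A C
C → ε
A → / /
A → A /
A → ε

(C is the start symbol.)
In C → / A C: A is followed by C, add FIRST(C) \ {ε} = { '/' }
  C is nullable, so also add FOLLOW(C)
In A → A /: A is followed by '/', add FIRST('/') \ {ε} = { '/' }

The FOLLOW sets referred to above (computed the same way, to a fixed point):
  FOLLOW(C) = { $ }

Taking the union: FOLLOW(A) = { $, '/' }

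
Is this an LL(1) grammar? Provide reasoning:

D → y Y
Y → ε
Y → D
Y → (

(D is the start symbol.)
A grammar is LL(1) if for each non-terminal N with multiple productions, the predict sets of those productions are pairwise disjoint, where PREDICT(N → α) = (FIRST(α) \ {ε}) ∪ (FOLLOW(N) if α ⇒* ε).

Relevant sets:
  FIRST(D) = { 'y' }
  FOLLOW(Y) = { $ }

For Y:
  PREDICT(Y → ε) = { $ }
  PREDICT(Y → D) = { 'y' }
  PREDICT(Y → '(') = { '(' }
D has a single production, so nothing to check there.

All predict sets are disjoint. The grammar IS LL(1).

Answer: Yes, the grammar is LL(1).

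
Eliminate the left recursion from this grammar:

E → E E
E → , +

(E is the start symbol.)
E is directly left-recursive. The standard transformation for
  A → A α₁ | ... | A α_m | β₁ | ... | β_n
is
  A  → β₁ A' | ... | β_n A'
  A' → α₁ A' | ... | α_m A' | ε

E → , + becomes E → , + E'
E → E E becomes E' → E E'
Add E' → ε

Resulting grammar:
E → , + E'
E' → E E'
E' → ε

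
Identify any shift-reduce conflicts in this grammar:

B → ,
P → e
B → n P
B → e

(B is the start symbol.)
A shift-reduce conflict occurs when an LR(0) state has both:
  - a complete (reduce) item [A → α .] (dot at the end), and
  - a shift item [B → β . c γ] (dot before a terminal).

Augment with B' → B and build the canonical LR(0) collection (I0 = CLOSURE({[B' → . B]}), then GOTO on every symbol after a dot until no new states appear). It has 7 states:
  I0: { [B → . ,], [B → . e], [B → . n P], [B' → . B] }  — shift
  I1: { [B → , .] }  — reduce
  I2: { [B' → B .] }  — accept
  I3: { [B → e .] }  — reduce
  I4: { [B → n . P], [P → . e] }  — shift
  I5: { [B → n P .] }  — reduce
  I6: { [P → e .] }  — reduce

No state contains both a complete item and a shift item.

Answer: No shift-reduce conflicts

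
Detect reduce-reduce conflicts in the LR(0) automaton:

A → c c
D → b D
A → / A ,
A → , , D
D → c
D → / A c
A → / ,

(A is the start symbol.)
No reduce-reduce conflicts

Augment with A' → A and build the canonical LR(0) collection (I0 = CLOSURE({[A' → . A]}), then GOTO on every symbol after a dot until no new states appear). It has 17 states:
  I0: { [A → . , , D], [A → . / ,], [A → . / A ,], [A → . c c], [A' → . A] }  — shift
  I1: { [A → , . , D] }  — shift
  I2: { [A → . , , D], [A → . / ,], [A → . / A ,], [A → . c c], [A → / . ,], [A → / . A ,] }  — shift
  I3: { [A' → A .] }  — accept
  I4: { [A → c . c] }  — shift
  I5: { [A → c c .] }  — reduce
  I6: { [A → , . , D], [A → / , .] }  — shift, reduce
  I7: { [A → / A . ,] }  — shift
  I8: { [A → / A , .] }  — reduce
  I9: { [A → , , . D], [D → . / A c], [D → . b D], [D → . c] }  — shift
  I10: { [A → . , , D], [A → . / ,], [A → . / A ,], [A → . c c], [D → / . A c] }  — shift
  I11: { [A → , , D .] }  — reduce
  I12: { [D → . / A c], [D → . b D], [D → . c], [D → b . D] }  — shift
  I13: { [D → c .] }  — reduce
  I14: { [D → b D .] }  — reduce
  I15: { [D → / A . c] }  — shift
  I16: { [D → / A c .] }  — reduce

No state contains more than one complete item.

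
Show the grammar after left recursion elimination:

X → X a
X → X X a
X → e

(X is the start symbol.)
X is directly left-recursive. The standard transformation for
  A → A α₁ | ... | A α_m | β₁ | ... | β_n
is
  A  → β₁ A' | ... | β_n A'
  A' → α₁ A' | ... | α_m A' | ε

X → e becomes X → e X'
X → X a becomes X' → a X'
X → X X a becomes X' → X a X'
Add X' → ε

Resulting grammar:
X → e X'
X' → a X'
X' → X a X'
X' → ε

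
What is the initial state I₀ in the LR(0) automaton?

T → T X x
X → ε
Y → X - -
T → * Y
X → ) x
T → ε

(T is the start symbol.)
First, augment the grammar with T' → T
I₀ = CLOSURE({ [T' → . T] }):
  [T' → . T] has the dot before T: add [T → . T X x], [T → . * Y], [T → .]
No further items can be added.

I₀ = { [T → . * Y], [T → . T X x], [T → .], [T' → . T] }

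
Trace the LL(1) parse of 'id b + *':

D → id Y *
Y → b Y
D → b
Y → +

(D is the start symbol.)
LL(1) parsing maintains a stack (initially the start symbol over $) and the input. At each step: if the stack top is a terminal, match it against the current input token; if it is a non-terminal N, replace it with the RHS of M[N, lookahead] (the unique production whose predict set contains the lookahead).

Stack is shown with the top on the left.

Stack     Input       Action
----------------------------
D $       id b + * $  output D → id Y *
id Y * $  id b + * $  match 'id'
Y * $     b + * $     output Y → b Y
b Y * $   b + * $     match 'b'
Y * $     + * $       output Y → +
+ * $     + * $       match '+'
* $       * $         match '*'
$         $           accept

The string is accepted.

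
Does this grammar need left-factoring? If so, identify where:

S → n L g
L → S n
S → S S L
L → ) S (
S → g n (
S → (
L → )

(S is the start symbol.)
Yes, L has productions with common prefix ')'

Left-factoring is needed when two productions for the same non-terminal
share a common prefix on the right-hand side.

Productions for S:
  S → n L g
  S → S S L
  S → g n (
  S → (
Productions for L:
  L → S n
  L → ) S (
  L → )

Found common prefix ')' in productions for L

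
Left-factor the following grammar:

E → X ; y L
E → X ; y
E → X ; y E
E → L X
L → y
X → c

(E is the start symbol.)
E → X ; y E'
E' → L
E' → ε
E' → E
E → L X
L → y
X → c

Left-factoring transforms A → αβ₁ | αβ₂ into A → αA' and A' → β₁ | β₂
(α is the longest common prefix among the alternatives). Repeat until
no nonterminal has two alternatives with a common prefix.

Round 1: E has alternatives sharing prefix 'X ; y'. Introduce E': E → X ; y E'
  Add: E' → L
  Add: E' → ε
  Add: E' → E

No remaining common prefixes — done.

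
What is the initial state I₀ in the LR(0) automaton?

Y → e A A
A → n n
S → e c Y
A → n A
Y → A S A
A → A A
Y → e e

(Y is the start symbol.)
First, augment the grammar with Y' → Y
I₀ = CLOSURE({ [Y' → . Y] }):
  [Y' → . Y] has the dot before Y: add [Y → . e A A], [Y → . A S A], [Y → . e e]
  [Y → . A S A] has the dot before A: add [A → . n n], [A → . n A], [A → . A A]
No further items can be added.

I₀ = { [A → . A A], [A → . n A], [A → . n n], [Y → . A S A], [Y → . e A A], [Y → . e e], [Y' → . Y] }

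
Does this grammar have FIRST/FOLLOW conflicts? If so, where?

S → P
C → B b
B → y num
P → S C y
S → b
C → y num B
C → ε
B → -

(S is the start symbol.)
Yes. C → B b with FOLLOW(C) on { 'y' }; C → y num B with FOLLOW(C) on { 'y' }

Nullable non-terminals: C.
FIRST sets used below: FIRST(B) = { '-', 'y' }

C: nullable alternative(s) C → ε; FOLLOW(C) = { 'y' }
  C → B b: FIRST \ {ε} = { '-', 'y' } — overlaps FOLLOW(C) on { 'y' }: CONFLICT
  C → y num B: FIRST \ {ε} = { 'y' } — overlaps FOLLOW(C) on { 'y' }: CONFLICT
  C → ε: FIRST \ {ε} = { } — this is the only nullable alternative, skip

B, P, S have no nullable alternative, so no FIRST/FOLLOW check is needed there.

So the grammar has 2 FIRST/FOLLOW conflicts (marked CONFLICT above).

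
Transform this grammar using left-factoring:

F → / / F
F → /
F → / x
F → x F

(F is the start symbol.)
F → / F'
F' → / F
F' → ε
F' → x
F → x F

Left-factoring transforms A → αβ₁ | αβ₂ into A → αA' and A' → β₁ | β₂
(α is the longest common prefix among the alternatives). Repeat until
no nonterminal has two alternatives with a common prefix.

Round 1: F has alternatives sharing prefix '/'. Introduce F': F → / F'
  Add: F' → / F
  Add: F' → ε
  Add: F' → x

No remaining common prefixes — done.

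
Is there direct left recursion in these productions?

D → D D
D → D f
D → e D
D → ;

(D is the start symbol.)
Yes, D is left-recursive

Direct left recursion occurs when N → N α for some non-terminal N (the right-hand side begins with the left-hand side itself).

D → D D: LEFT RECURSIVE (starts with D)
D → D f: LEFT RECURSIVE (starts with D)
D → e D: starts with e
D → ;: starts with ';'

The grammar has direct left recursion on: D.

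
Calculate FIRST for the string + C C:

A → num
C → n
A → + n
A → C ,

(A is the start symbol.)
To compute FIRST(+ C C), process the symbols left to right:
Symbol + is a terminal. Add '+' and stop.
FIRST(+ C C) = { '+' }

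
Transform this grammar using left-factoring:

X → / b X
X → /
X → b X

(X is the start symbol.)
X → / X'
X' → b X
X' → ε
X → b X

Left-factoring transforms A → αβ₁ | αβ₂ into A → αA' and A' → β₁ | β₂
(α is the longest common prefix among the alternatives). Repeat until
no nonterminal has two alternatives with a common prefix.

Round 1: X has alternatives sharing prefix '/'. Introduce X': X → / X'
  Add: X' → b X
  Add: X' → ε

No remaining common prefixes — done.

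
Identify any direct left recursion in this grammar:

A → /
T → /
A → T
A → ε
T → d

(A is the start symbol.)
No direct left recursion

Direct left recursion occurs when N → N α for some non-terminal N (the right-hand side begins with the left-hand side itself).

A → /: starts with '/'
T → /: starts with '/'
A → T: starts with T
A → ε: starts with ε
T → d: starts with d

No direct left recursion found.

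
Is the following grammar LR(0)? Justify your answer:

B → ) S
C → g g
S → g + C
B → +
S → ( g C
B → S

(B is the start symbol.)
A grammar is LR(0) if no state in the canonical LR(0) collection has:
  - both a shift item (dot before a terminal) and a complete item (shift-reduce conflict), or
  - two or more complete items (reduce-reduce conflict; the accept item [B' → B .] counts as a complete item here).

Augment with B' → B and build the canonical LR(0) collection (I0 = CLOSURE({[B' → . B]}), then GOTO on every symbol after a dot until no new states appear). It has 14 states:
  I0: { [B → . ) S], [B → . +], [B → . S], [B' → . B], [S → . ( g C], [S → . g + C] }  — shift
  I1: { [S → ( . g C] }  — shift
  I2: { [B → ) . S], [S → . ( g C], [S → . g + C] }  — shift
  I3: { [B → + .] }  — reduce
  I4: { [B' → B .] }  — accept
  I5: { [B → S .] }  — reduce
  I6: { [S → g . + C] }  — shift
  I7: { [C → . g g], [S → g + . C] }  — shift
  I8: { [S → g + C .] }  — reduce
  I9: { [C → g . g] }  — shift
  I10: { [C → g g .] }  — reduce
  I11: { [B → ) S .] }  — reduce
  I12: { [C → . g g], [S → ( g . C] }  — shift
  I13: { [S → ( g C .] }  — reduce

Every state is either a pure shift/goto state or contains exactly one complete item and nothing to shift — no conflicts. The grammar is LR(0).

Answer: Yes, the grammar is LR(0)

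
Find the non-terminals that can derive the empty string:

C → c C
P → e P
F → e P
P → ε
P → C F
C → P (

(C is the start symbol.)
A non-terminal is nullable if it can derive ε (the empty string): either it has an ε-production, or it has a production whose right-hand side consists entirely of nullable non-terminals.

ε-productions: P → ε
So P is immediately nullable.
No further non-terminal can be added: every production for the remaining non-terminals contains a terminal or a non-nullable non-terminal.
Nullable = { 'P' }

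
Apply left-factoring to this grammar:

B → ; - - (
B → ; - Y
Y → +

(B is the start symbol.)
B → ; - B'
B' → - (
B' → Y
Y → +

Left-factoring transforms A → αβ₁ | αβ₂ into A → αA' and A' → β₁ | β₂
(α is the longest common prefix among the alternatives). Repeat until
no nonterminal has two alternatives with a common prefix.

Round 1: B has alternatives sharing prefix '; -'. Introduce B': B → ; - B'
  Add: B' → - (
  Add: B' → Y

No remaining common prefixes — done.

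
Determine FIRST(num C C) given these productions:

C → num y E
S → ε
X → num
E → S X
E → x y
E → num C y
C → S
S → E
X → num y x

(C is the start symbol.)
{ 'num' }

To compute FIRST(num C C), process the symbols left to right:
Symbol num is a terminal. Add 'num' and stop.
FIRST(num C C) = { 'num' }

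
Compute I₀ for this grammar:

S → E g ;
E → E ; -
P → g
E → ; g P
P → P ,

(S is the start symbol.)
{ [E → . ; g P], [E → . E ; -], [S → . E g ;], [S' → . S] }

First, augment the grammar with S' → S
I₀ = CLOSURE({ [S' → . S] }):
  [S' → . S] has the dot before S: add [S → . E g ;]
  [S → . E g ;] has the dot before E: add [E → . E ; -], [E → . ; g P]
No further items can be added.

I₀ = { [E → . ; g P], [E → . E ; -], [S → . E g ;], [S' → . S] }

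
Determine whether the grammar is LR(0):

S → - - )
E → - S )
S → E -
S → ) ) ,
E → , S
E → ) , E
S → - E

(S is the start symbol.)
No. Shift-reduce conflict between [S → - E .] and [S → E . -]

A grammar is LR(0) if no state in the canonical LR(0) collection has:
  - both a shift item (dot before a terminal) and a complete item (shift-reduce conflict), or
  - two or more complete items (reduce-reduce conflict; the accept item [S' → S .] counts as a complete item here).

Augment with S' → S and build the canonical LR(0) collection (I0 = CLOSURE({[S' → . S]}), then GOTO on every symbol after a dot until no new states appear). It has 19 states:
  I0: { [E → . ) , E], [E → . , S], [E → . - S )], [S → . ) ) ,], [S → . - - )], [S → . - E], [S → . E -], [S' → . S] }  — shift
  I1: { [E → ) . , E], [S → ) . ) ,] }  — shift
  I2: { [E → , . S], [E → . ) , E], [E → . , S], [E → . - S )], [S → . ) ) ,], [S → . - - )], [S → . - E], [S → . E -] }  — shift
  I3: { [E → - . S )], [E → . ) , E], [E → . , S], [E → . - S )], [S → - . - )], [S → - . E], [S → . ) ) ,], [S → . - - )], [S → . - E], [S → . E -] }  — shift
  I4: { [S → E . -] }  — shift
  I5: { [S' → S .] }  — accept
  I6: { [S → E - .] }  — reduce
  I7: { [E → - . S )], [E → . ) , E], [E → . , S], [E → . - S )], [S → - - . )], [S → - . - )], [S → - . E], [S → . ) ) ,], [S → . - - )], [S → . - E], [S → . E -] }  — shift
  I8: { [S → - E .], [S → E . -] }  — shift, reduce
  I9: { [E → - S . )] }  — shift
  I10: { [E → - S ) .] }  — reduce
  I11: { [E → ) . , E], [S → ) . ) ,], [S → - - ) .] }  — shift, reduce
  I12: { [S → ) ) . ,] }  — shift
  I13: { [E → ) , . E], [E → . ) , E], [E → . , S], [E → . - S )] }  — shift
  I14: { [E → ) . , E] }  — shift
  I15: { [E → - . S )], [E → . ) , E], [E → . , S], [E → . - S )], [S → . ) ) ,], [S → . - - )], [S → . - E], [S → . E -] }  — shift
  I16: { [E → ) , E .] }  — reduce
  I17: { [S → ) ) , .] }  — reduce
  I18: { [E → , S .] }  — reduce

Conflict in state I8:
  Shift-reduce conflict between [S → - E .] and [S → E . -]
So the grammar is NOT LR(0).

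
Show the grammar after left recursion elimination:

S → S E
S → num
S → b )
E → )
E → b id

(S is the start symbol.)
S is directly left-recursive. The standard transformation for
  A → A α₁ | ... | A α_m | β₁ | ... | β_n
is
  A  → β₁ A' | ... | β_n A'
  A' → α₁ A' | ... | α_m A' | ε

S → num becomes S → num S'
S → b ) becomes S → b ) S'
S → S E becomes S' → E S'
Add S' → ε

Productions for other non-terminals are unchanged:
  E → )
  E → b id

Resulting grammar:
S → num S'
S → b ) S'
S' → E S'
S' → ε
E → )
E → b id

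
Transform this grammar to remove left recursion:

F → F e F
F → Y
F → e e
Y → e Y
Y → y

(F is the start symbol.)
F → Y F'
F → e e F'
F' → e F F'
F' → ε
Y → e Y
Y → y

F is directly left-recursive. The standard transformation for
  A → A α₁ | ... | A α_m | β₁ | ... | β_n
is
  A  → β₁ A' | ... | β_n A'
  A' → α₁ A' | ... | α_m A' | ε

F → Y becomes F → Y F'
F → e e becomes F → e e F'
F → F e F becomes F' → e F F'
Add F' → ε

Productions for other non-terminals are unchanged:
  Y → e Y
  Y → y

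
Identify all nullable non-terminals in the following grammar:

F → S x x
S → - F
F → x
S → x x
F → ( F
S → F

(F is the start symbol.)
None

There are no ε-productions, so no non-terminal can derive ε.
No non-terminals are nullable.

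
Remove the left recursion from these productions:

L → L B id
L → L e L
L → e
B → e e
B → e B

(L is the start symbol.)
L is directly left-recursive. The standard transformation for
  A → A α₁ | ... | A α_m | β₁ | ... | β_n
is
  A  → β₁ A' | ... | β_n A'
  A' → α₁ A' | ... | α_m A' | ε

L → e becomes L → e L'
L → L B id becomes L' → B id L'
L → L e L becomes L' → e L L'
Add L' → ε

Productions for other non-terminals are unchanged:
  B → e e
  B → e B

Resulting grammar:
L → e L'
L' → B id L'
L' → e L L'
L' → ε
B → e e
B → e B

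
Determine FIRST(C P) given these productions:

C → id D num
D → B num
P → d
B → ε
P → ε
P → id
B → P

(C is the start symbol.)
{ 'id' }

FIRST sets of the non-terminals involved (from the grammar, by fixed-point iteration):
  FIRST(C) = { 'id' }

To compute FIRST(C P), process the symbols left to right:
Symbol C is a non-terminal. Add FIRST(C) \ {ε} = { 'id' }
C is not nullable (ε ∉ FIRST(C)), so stop here.
FIRST(C P) = { 'id' }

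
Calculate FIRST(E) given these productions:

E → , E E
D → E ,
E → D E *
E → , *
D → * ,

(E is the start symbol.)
To compute FIRST(E), examine every production with E on the left-hand side, reading each right-hand side left to right until a non-nullable symbol is reached.

FIRST sets of the other non-terminals involved (by the same procedure, iterated to a fixed point):
  FIRST(D) = { '*', ',' }

From E → , E E:
  - ',' is a terminal: add ',' and stop
From E → D E *:
  - D is a non-terminal: add FIRST(D) \ {ε} = { '*', ',' }
    D is not nullable, so stop
From E → , *:
  - ',' is a terminal: add ',' and stop

Collecting: FIRST(E) = { '*', ',' }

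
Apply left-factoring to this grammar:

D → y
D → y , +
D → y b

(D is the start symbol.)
D → y D'
D' → ε
D' → , +
D' → b

Left-factoring transforms A → αβ₁ | αβ₂ into A → αA' and A' → β₁ | β₂
(α is the longest common prefix among the alternatives). Repeat until
no nonterminal has two alternatives with a common prefix.

Round 1: D has alternatives sharing prefix 'y'. Introduce D': D → y D'
  Add: D' → ε
  Add: D' → , +
  Add: D' → b

No remaining common prefixes — done.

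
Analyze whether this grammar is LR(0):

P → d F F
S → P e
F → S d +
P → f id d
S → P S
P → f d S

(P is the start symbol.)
Yes, the grammar is LR(0)

Augment with P' → P and build the canonical LR(0) collection (I0 = CLOSURE({[P' → . P]}), then GOTO on every symbol after a dot until no new states appear). It has 16 states:
  I0: { [P → . d F F], [P → . f d S], [P → . f id d], [P' → . P] }  — shift
  I1: { [P' → P .] }  — accept
  I2: { [F → . S d +], [P → . d F F], [P → . f d S], [P → . f id d], [P → d . F F], [S → . P S], [S → . P e] }  — shift
  I3: { [P → f . d S], [P → f . id d] }  — shift
  I4: { [P → . d F F], [P → . f d S], [P → . f id d], [P → f d . S], [S → . P S], [S → . P e] }  — shift
  I5: { [P → f id . d] }  — shift
  I6: { [P → f id d .] }  — reduce
  I7: { [P → . d F F], [P → . f d S], [P → . f id d], [S → . P S], [S → . P e], [S → P . S], [S → P . e] }  — shift
  I8: { [P → f d S .] }  — reduce
  I9: { [S → P S .] }  — reduce
  I10: { [S → P e .] }  — reduce
  I11: { [F → . S d +], [P → . d F F], [P → . f d S], [P → . f id d], [P → d F . F], [S → . P S], [S → . P e] }  — shift
  I12: { [F → S . d +] }  — shift
  I13: { [F → S d . +] }  — shift
  I14: { [F → S d + .] }  — reduce
  I15: { [P → d F F .] }  — reduce

Every state is either a pure shift/goto state or contains exactly one complete item and nothing to shift — no conflicts. The grammar is LR(0).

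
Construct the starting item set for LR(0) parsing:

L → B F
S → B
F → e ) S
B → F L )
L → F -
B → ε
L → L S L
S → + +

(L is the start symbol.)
{ [B → . F L )], [B → .], [F → . e ) S], [L → . B F], [L → . F -], [L → . L S L], [L' → . L] }

First, augment the grammar with L' → L
I₀ = CLOSURE({ [L' → . L] }):
  [L' → . L] has the dot before L: add [L → . B F], [L → . F -], [L → . L S L]
  [L → . B F] has the dot before B: add [B → . F L )], [B → .]
  [L → . F -] has the dot before F: add [F → . e ) S]
No further items can be added.

I₀ = { [B → . F L )], [B → .], [F → . e ) S], [L → . B F], [L → . F -], [L → . L S L], [L' → . L] }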